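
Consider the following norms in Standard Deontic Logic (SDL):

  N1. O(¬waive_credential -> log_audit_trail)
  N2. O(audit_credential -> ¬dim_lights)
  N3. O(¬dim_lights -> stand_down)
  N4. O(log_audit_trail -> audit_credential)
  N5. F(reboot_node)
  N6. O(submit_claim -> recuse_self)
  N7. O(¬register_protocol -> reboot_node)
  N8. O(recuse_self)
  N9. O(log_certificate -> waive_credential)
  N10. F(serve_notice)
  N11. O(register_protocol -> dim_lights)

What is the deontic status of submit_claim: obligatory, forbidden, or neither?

Premise 6 is O(submit_claim -> recuse_self); even if O(recuse_self) held, inferring O(submit_claim) would be affirming the consequent — invalid.
No premise or chain of K-axiom applications forces O(submit_claim), and none forces O(¬submit_claim). So submit_claim is neither obligatory nor forbidden under these norms.

Neither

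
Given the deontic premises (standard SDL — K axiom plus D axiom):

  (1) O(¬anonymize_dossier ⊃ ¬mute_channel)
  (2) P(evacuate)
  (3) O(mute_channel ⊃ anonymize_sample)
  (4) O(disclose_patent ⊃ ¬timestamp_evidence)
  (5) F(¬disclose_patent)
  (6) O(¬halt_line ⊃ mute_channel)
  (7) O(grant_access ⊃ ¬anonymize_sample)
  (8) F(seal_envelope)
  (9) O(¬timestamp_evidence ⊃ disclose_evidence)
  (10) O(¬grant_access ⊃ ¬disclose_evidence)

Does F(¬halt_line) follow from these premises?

Premise 5, F(¬disclose_patent), is equivalent to O(disclose_patent).
From O(disclose_patent) and premise 4, O(disclose_patent ⊃ ¬timestamp_evidence), we obtain O(¬timestamp_evidence).
Premise 9 is O(¬timestamp_evidence ⊃ disclose_evidence); since O(¬timestamp_evidence), deontic closure gives O(disclose_evidence).
Premise 10, O(¬grant_access ⊃ ¬disclose_evidence), contraposes to O(disclose_evidence ⊃ grant_access); with O(disclose_evidence) we get O(grant_access).
With premise 7, O(grant_access ⊃ ¬anonymize_sample), the K-axiom yields O(¬anonymize_sample).
Premise 3, O(mute_channel ⊃ anonymize_sample), contraposes to O(¬anonymize_sample ⊃ ¬mute_channel); with O(¬anonymize_sample) we get O(¬mute_channel).
Premise 6, O(¬halt_line ⊃ mute_channel), contraposes to O(¬mute_channel ⊃ halt_line); with O(¬mute_channel) we get O(halt_line).
Premises 1, 2, 8 do not contribute to this derivation.
So O(halt_line) holds, i.e. F(¬halt_line). The claim follows.

Yes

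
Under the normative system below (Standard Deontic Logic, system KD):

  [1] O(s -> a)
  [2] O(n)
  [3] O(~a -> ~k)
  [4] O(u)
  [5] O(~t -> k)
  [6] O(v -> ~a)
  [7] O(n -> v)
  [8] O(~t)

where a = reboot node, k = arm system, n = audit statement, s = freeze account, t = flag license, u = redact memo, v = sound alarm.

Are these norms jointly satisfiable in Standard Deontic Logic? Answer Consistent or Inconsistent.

Inconsistent

From premise 8 we have O(~t).
With premise 5, O(~t -> k), the K-axiom yields O(k).
The contrapositive of premise 3 (O(~a -> ~k)) is O(k -> a), and O(k) is already established, so O(a).
The contrapositive of premise 6 (O(v -> ~a)) is O(a -> ~v), and O(a) is already established, so O(~v).
Premise 7, O(n -> v), contraposes to O(~v -> ~n); with O(~v) we get O(~n).
But premise 2 directly asserts O(n).
We now have both O(~n) and O(n) — n is simultaneously obligatory and forbidden, violating the D-axiom.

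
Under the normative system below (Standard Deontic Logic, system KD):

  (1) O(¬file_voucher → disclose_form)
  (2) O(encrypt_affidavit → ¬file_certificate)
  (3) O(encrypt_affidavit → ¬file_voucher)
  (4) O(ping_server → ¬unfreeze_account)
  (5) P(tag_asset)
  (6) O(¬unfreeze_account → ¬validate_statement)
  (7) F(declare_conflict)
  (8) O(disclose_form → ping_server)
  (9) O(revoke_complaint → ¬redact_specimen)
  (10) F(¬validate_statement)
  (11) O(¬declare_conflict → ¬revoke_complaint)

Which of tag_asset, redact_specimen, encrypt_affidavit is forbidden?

encrypt_affidavit

Premise 10 is F(¬validate_statement), i.e. O(validate_statement).
Premise 6, O(¬unfreeze_account → ¬validate_statement), contraposes to O(validate_statement → unfreeze_account); with O(validate_statement) we get O(unfreeze_account).
The contrapositive of premise 4 (O(ping_server → ¬unfreeze_account)) is O(unfreeze_account → ¬ping_server), and O(unfreeze_account) is already established, so O(¬ping_server).
The contrapositive of premise 8 (O(disclose_form → ping_server)) is O(¬ping_server → ¬disclose_form), and O(¬ping_server) is already established, so O(¬disclose_form).
Premise 1, O(¬file_voucher → disclose_form), contraposes to O(¬disclose_form → file_voucher); with O(¬disclose_form) we get O(file_voucher).
The contrapositive of premise 3 (O(encrypt_affidavit → ¬file_voucher)) is O(file_voucher → ¬encrypt_affidavit), and O(file_voucher) is already established, so O(¬encrypt_affidavit).
So O(¬encrypt_affidavit) holds, i.e. encrypt_affidavit is forbidden. None of the other listed options is forbidden under the premises.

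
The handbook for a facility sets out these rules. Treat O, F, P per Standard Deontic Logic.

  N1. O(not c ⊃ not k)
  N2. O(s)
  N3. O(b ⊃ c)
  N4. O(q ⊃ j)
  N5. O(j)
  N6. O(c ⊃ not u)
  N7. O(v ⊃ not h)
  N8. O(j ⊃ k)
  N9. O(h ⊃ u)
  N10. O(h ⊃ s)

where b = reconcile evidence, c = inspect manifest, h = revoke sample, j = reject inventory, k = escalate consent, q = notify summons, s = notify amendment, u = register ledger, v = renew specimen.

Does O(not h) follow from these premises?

Yes

From premise 5 we have O(j).
From O(j) and premise 8, O(j ⊃ k), we obtain O(k).
Premise 1 is O(not c ⊃ not k); contrapositively O(k ⊃ c). Since O(k) holds, K gives O(c).
Premise 6 is O(c ⊃ not u); since O(c), deontic closure gives O(not u).
The contrapositive of premise 9 (O(h ⊃ u)) is O(not u ⊃ not h), and O(not u) is already established, so O(not h).
Premises 2, 3, 4, 7, 10 do not contribute to this derivation.
So O(not h) follows.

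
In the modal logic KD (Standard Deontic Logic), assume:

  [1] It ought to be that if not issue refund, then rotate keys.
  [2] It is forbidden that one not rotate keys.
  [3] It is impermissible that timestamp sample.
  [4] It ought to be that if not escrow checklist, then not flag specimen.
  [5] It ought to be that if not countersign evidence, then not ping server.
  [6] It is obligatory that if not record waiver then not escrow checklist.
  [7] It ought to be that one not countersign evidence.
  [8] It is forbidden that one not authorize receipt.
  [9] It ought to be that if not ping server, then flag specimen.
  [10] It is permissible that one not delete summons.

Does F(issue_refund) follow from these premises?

Premise 1 is O(¬issue_refund → rotate_keys); even if O(rotate_keys) held, inferring O(¬issue_refund) would be affirming the consequent — invalid.
No other premise forces O(¬issue_refund). An ideal world satisfying every premise can still have issue_refund true, so F(issue_refund) is not derivable.

No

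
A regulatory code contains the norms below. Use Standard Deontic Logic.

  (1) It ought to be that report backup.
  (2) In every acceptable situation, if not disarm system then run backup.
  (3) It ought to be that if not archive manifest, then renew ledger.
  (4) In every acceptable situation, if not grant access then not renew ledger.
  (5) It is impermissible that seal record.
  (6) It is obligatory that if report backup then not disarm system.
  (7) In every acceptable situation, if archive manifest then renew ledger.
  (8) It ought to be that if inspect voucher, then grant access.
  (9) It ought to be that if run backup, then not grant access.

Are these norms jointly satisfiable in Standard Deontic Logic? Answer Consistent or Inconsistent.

Premises 3 and 7 are O(¬archive_manifest → renew_ledger) and O(archive_manifest → renew_ledger); every ideal world satisfies ¬archive_manifest or archive_manifest, so in either case renew_ledger holds — hence O(renew_ledger).
The contrapositive of premise 4 (O(¬grant_access → ¬renew_ledger)) is O(renew_ledger → grant_access), and O(renew_ledger) is already established, so O(grant_access).
Premise 9, O(run_backup → ¬grant_access), contraposes to O(grant_access → ¬run_backup); with O(grant_access) we get O(¬run_backup).
The contrapositive of premise 2 (O(¬disarm_system → run_backup)) is O(¬run_backup → disarm_system), and O(¬run_backup) is already established, so O(disarm_system).
Premise 6, O(report_backup → ¬disarm_system), contraposes to O(disarm_system → ¬report_backup); with O(disarm_system) we get O(¬report_backup).
However, premise 1 gives O(report_backup).
We now have both O(¬report_backup) and O(report_backup) — report_backup is simultaneously obligatory and forbidden, violating the D-axiom.

Inconsistent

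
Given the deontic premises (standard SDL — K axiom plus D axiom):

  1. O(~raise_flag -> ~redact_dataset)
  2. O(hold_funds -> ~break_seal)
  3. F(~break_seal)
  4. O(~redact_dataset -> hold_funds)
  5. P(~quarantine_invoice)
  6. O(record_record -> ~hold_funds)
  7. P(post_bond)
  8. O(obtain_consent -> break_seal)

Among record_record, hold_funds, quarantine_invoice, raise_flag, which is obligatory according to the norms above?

Premise 3, F(~break_seal), is equivalent to O(break_seal).
The contrapositive of premise 2 (O(hold_funds -> ~break_seal)) is O(break_seal -> ~hold_funds), and O(break_seal) is already established, so O(~hold_funds).
Premise 4, O(~redact_dataset -> hold_funds), contraposes to O(~hold_funds -> redact_dataset); with O(~hold_funds) we get O(redact_dataset).
The contrapositive of premise 1 (O(~raise_flag -> ~redact_dataset)) is O(redact_dataset -> raise_flag), and O(redact_dataset) is already established, so O(raise_flag).
So O(raise_flag) holds — raise_flag is obligatory. None of the other listed options is made obligatory by any chain of premises.

raise_flag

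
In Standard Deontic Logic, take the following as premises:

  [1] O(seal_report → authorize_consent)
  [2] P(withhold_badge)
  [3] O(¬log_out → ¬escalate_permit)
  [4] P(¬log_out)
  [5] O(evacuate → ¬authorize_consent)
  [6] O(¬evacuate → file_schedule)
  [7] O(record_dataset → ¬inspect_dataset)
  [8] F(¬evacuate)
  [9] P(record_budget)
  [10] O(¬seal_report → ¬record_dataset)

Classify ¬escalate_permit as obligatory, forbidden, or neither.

Premise 3 is O(¬log_out → ¬escalate_permit), but O(¬log_out) is not derivable from the premises (the permission P(¬log_out) asserts only ¬O(log_out), not O(¬log_out)), so it does not yield O(¬escalate_permit).
No premise or chain of K-axiom applications forces O(¬escalate_permit), and none forces O(escalate_permit). So ¬escalate_permit is neither obligatory nor forbidden under these norms.

Neither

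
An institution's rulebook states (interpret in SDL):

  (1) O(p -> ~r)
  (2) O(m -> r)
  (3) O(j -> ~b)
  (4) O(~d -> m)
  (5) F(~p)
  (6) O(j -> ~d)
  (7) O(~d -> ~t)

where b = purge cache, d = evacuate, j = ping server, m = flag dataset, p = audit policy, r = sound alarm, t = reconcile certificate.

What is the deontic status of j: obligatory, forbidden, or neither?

F(~p) at premise 5 means O(p).
Premise 1 is O(p -> ~r); since O(p), deontic closure gives O(~r).
The contrapositive of premise 2 (O(m -> r)) is O(~r -> ~m), and O(~r) is already established, so O(~m).
Premise 4, O(~d -> m), contraposes to O(~m -> d); with O(~m) we get O(d).
Premise 6, O(j -> ~d), contraposes to O(d -> ~j); with O(d) we get O(~j).
Premises 3, 7 do not contribute to this derivation.
Thus O(~j), which is F(j): j is forbidden.

Forbidden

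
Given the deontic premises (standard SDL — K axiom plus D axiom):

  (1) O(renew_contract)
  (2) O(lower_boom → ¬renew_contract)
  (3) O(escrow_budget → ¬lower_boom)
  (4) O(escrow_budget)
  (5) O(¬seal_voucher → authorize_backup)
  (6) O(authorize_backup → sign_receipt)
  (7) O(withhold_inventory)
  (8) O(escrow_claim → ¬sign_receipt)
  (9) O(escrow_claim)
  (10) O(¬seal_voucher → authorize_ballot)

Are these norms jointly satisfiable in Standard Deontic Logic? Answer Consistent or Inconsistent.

Consistent

Premise 2 is O(lower_boom → ¬renew_contract), but O(lower_boom) is not derivable from the premises, so it does not yield O(¬renew_contract).
So O(¬renew_contract) is not derivable, and the apparent clash with O(renew_contract) does not arise.
A world satisfying every obligation exists (e.g. authorize_backup=false, authorize_ballot=false, escrow_budget=true, escrow_claim=true, lower_boom=false, renew_contract=true, seal_voucher=true, sign_receipt=false, withhold_inventory=true); no atom is both obligatory and forbidden, so the set is consistent.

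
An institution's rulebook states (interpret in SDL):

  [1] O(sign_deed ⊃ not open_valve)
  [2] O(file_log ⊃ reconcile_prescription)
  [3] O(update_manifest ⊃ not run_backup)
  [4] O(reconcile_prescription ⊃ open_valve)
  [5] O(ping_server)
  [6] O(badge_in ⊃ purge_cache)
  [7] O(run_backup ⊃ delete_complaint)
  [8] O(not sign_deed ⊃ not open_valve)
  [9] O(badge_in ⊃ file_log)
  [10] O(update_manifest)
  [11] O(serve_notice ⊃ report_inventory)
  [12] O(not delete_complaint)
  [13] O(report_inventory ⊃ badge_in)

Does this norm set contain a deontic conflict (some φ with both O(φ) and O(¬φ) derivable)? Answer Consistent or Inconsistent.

Consistent

Premise 7 is O(run_backup ⊃ delete_complaint), but O(run_backup) is not derivable from the premises, so it does not yield O(delete_complaint).
So O(delete_complaint) is not derivable, and the apparent clash with O(not delete_complaint) does not arise.
A world satisfying every obligation exists (e.g. badge_in=false, delete_complaint=false, file_log=false, open_valve=false, ping_server=true, purge_cache=false, reconcile_prescription=false, report_inventory=false, run_backup=false, serve_notice=false, sign_deed=false, update_manifest=true); no atom is both obligatory and forbidden, so the set is consistent.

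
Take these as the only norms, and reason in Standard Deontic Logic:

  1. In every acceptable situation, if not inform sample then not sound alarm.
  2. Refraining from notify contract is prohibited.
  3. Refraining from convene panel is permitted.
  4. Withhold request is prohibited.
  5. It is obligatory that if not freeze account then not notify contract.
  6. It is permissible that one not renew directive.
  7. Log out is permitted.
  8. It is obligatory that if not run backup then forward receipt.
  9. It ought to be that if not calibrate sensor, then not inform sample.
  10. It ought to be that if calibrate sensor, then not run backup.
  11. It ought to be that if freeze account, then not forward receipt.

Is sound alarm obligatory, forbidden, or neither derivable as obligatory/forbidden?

Premise 2 is F(¬notify_contract), i.e. O(notify_contract).
The contrapositive of premise 5 (O(¬freeze_account → ¬notify_contract)) is O(notify_contract → freeze_account), and O(notify_contract) is already established, so O(freeze_account).
From O(freeze_account) and premise 11, O(freeze_account → ¬forward_receipt), we obtain O(¬forward_receipt).
Premise 8 is O(¬run_backup → forward_receipt); contrapositively O(¬forward_receipt → run_backup). Since O(¬forward_receipt) holds, K gives O(run_backup).
Premise 10 is O(calibrate_sensor → ¬run_backup); contrapositively O(run_backup → ¬calibrate_sensor). Since O(run_backup) holds, K gives O(¬calibrate_sensor).
Premise 9 is O(¬calibrate_sensor → ¬inform_sample); since O(¬calibrate_sensor), deontic closure gives O(¬inform_sample).
Premise 1 is O(¬inform_sample → ¬sound_alarm); since O(¬inform_sample), deontic closure gives O(¬sound_alarm).
Premises 3, 4, 6, 7 do not contribute to this derivation.
Thus O(¬sound_alarm), which is F(sound_alarm): sound_alarm is forbidden.

Forbidden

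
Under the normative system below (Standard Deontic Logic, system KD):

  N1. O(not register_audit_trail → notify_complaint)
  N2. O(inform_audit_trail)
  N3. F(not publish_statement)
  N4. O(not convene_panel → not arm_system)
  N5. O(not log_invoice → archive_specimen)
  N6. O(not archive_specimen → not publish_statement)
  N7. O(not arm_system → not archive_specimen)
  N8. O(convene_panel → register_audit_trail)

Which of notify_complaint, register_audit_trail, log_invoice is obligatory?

Premise 3 is F(not publish_statement), i.e. O(publish_statement).
Premise 6 is O(not archive_specimen → not publish_statement); contrapositively O(publish_statement → archive_specimen). Since O(publish_statement) holds, K gives O(archive_specimen).
The contrapositive of premise 7 (O(not arm_system → not archive_specimen)) is O(archive_specimen → arm_system), and O(archive_specimen) is already established, so O(arm_system).
Premise 4 is O(not convene_panel → not arm_system); contrapositively O(arm_system → convene_panel). Since O(arm_system) holds, K gives O(convene_panel).
From O(convene_panel) and premise 8, O(convene_panel → register_audit_trail), we obtain O(register_audit_trail).
So O(register_audit_trail) holds — register_audit_trail is obligatory. None of the other listed options is made obligatory by any chain of premises.

register_audit_trail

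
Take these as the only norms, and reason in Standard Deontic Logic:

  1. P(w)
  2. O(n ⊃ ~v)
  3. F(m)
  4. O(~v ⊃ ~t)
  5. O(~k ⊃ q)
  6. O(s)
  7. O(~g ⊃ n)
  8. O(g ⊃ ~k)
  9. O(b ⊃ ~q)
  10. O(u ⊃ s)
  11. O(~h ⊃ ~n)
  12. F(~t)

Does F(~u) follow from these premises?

Premise 10 is O(u ⊃ s); even if O(s) held, inferring O(u) would be affirming the consequent — invalid.
No other premise forces O(u). An ideal world satisfying every premise can still have ~u true, so F(~u) is not derivable.

No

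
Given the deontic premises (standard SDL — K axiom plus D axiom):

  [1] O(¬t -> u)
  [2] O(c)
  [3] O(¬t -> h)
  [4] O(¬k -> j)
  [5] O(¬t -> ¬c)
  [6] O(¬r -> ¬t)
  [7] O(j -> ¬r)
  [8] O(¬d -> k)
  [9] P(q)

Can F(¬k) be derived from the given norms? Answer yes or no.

Premise 2 gives O(c).
The contrapositive of premise 5 (O(¬t -> ¬c)) is O(c -> t), and O(c) is already established, so O(t).
The contrapositive of premise 6 (O(¬r -> ¬t)) is O(t -> r), and O(t) is already established, so O(r).
Premise 7, O(j -> ¬r), contraposes to O(r -> ¬j); with O(r) we get O(¬j).
The contrapositive of premise 4 (O(¬k -> j)) is O(¬j -> k), and O(¬j) is already established, so O(k).
Premises 1, 3, 8, 9 do not contribute to this derivation.
So O(k) holds, i.e. F(¬k). The claim follows.

Yes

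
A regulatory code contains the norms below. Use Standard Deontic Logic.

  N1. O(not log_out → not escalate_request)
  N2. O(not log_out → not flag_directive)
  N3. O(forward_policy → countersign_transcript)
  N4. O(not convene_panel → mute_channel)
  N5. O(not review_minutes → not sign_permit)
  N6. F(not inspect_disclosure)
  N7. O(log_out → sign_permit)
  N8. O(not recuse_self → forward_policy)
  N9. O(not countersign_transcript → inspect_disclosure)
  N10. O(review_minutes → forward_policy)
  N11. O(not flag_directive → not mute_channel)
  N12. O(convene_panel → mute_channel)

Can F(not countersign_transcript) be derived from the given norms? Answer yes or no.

Yes

Premises 4 and 12 cover both cases: O(not convene_panel → mute_channel) and O(convene_panel → mute_channel). Since not convene_panel ∨ convene_panel is a tautology, O(mute_channel) follows.
Premise 11 is O(not flag_directive → not mute_channel); contrapositively O(mute_channel → flag_directive). Since O(mute_channel) holds, K gives O(flag_directive).
Premise 2, O(not log_out → not flag_directive), contraposes to O(flag_directive → log_out); with O(flag_directive) we get O(log_out).
With premise 7, O(log_out → sign_permit), the K-axiom yields O(sign_permit).
Premise 5, O(not review_minutes → not sign_permit), contraposes to O(sign_permit → review_minutes); with O(sign_permit) we get O(review_minutes).
From O(review_minutes) and premise 10, O(review_minutes → forward_policy), we obtain O(forward_policy).
From O(forward_policy) and premise 3, O(forward_policy → countersign_transcript), we obtain O(countersign_transcript).
Premises 1, 6, 8, 9 do not contribute to this derivation.
So O(countersign_transcript) holds, i.e. F(not countersign_transcript). The claim follows.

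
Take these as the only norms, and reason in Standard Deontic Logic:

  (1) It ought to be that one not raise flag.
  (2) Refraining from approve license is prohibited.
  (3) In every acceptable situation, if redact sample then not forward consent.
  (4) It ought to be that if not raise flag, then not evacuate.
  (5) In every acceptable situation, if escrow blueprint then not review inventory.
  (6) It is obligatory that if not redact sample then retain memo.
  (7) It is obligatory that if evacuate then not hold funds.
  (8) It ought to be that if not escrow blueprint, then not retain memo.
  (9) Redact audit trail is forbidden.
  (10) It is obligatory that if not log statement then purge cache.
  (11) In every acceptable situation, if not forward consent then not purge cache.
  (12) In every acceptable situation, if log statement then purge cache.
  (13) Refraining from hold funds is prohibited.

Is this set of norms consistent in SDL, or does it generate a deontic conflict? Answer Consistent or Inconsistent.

Premise 7 is O(evacuate → ¬hold_funds), but O(evacuate) is not derivable from the premises, so it does not yield O(¬hold_funds).
So O(¬hold_funds) is not derivable, and the apparent clash with O(hold_funds) does not arise.
A world satisfying every obligation exists (e.g. approve_license=true, escrow_blueprint=true, evacuate=false, forward_consent=true, hold_funds=true, log_statement=false, purge_cache=true, raise_flag=false, redact_audit_trail=false, redact_sample=false, retain_memo=true, review_inventory=false); no atom is both obligatory and forbidden, so the set is consistent.

Consistent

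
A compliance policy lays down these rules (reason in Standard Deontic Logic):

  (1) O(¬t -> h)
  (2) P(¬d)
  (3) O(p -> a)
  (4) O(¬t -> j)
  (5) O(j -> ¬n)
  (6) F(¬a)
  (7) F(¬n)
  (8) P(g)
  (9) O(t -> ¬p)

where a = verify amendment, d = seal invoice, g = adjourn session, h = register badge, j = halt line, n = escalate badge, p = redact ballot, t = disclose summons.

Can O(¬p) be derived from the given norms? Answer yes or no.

Premise 7, F(¬n), is equivalent to O(n).
The contrapositive of premise 5 (O(j -> ¬n)) is O(n -> ¬j), and O(n) is already established, so O(¬j).
Premise 4, O(¬t -> j), contraposes to O(¬j -> t); with O(¬j) we get O(t).
Applying K to premise 9 (O(t -> ¬p)) and O(t) yields O(¬p).
Premises 1, 2, 3, 6, 8 do not contribute to this derivation.
So O(¬p) follows.

Yes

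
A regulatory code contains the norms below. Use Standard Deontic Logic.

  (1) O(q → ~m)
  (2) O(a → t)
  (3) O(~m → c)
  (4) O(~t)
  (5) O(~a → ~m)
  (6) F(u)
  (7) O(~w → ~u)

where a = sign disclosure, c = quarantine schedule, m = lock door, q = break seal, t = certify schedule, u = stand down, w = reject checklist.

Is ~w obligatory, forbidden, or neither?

Neither

Premise 7 is O(~w → ~u); even if O(~u) held, inferring O(~w) would be affirming the consequent — invalid.
No premise or chain of K-axiom applications forces O(~w), and none forces O(w). So ~w is neither obligatory nor forbidden under these norms.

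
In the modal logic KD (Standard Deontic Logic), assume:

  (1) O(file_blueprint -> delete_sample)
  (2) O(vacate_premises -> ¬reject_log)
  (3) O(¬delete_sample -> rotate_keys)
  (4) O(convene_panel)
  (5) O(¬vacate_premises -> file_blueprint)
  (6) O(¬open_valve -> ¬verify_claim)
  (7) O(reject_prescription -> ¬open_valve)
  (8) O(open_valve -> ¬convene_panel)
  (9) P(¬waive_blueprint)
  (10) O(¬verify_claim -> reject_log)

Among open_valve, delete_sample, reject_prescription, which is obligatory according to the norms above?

From premise 4 we have O(convene_panel).
Premise 8, O(open_valve -> ¬convene_panel), contraposes to O(convene_panel -> ¬open_valve); with O(convene_panel) we get O(¬open_valve).
Premise 6 is O(¬open_valve -> ¬verify_claim); since O(¬open_valve), deontic closure gives O(¬verify_claim).
From O(¬verify_claim) and premise 10, O(¬verify_claim -> reject_log), we obtain O(reject_log).
Premise 2 is O(vacate_premises -> ¬reject_log); contrapositively O(reject_log -> ¬vacate_premises). Since O(reject_log) holds, K gives O(¬vacate_premises).
With premise 5, O(¬vacate_premises -> file_blueprint), the K-axiom yields O(file_blueprint).
Applying K to premise 1 (O(file_blueprint -> delete_sample)) and O(file_blueprint) yields O(delete_sample).
So O(delete_sample) holds — delete_sample is obligatory. None of the other listed options is made obligatory by any chain of premises.

delete_sample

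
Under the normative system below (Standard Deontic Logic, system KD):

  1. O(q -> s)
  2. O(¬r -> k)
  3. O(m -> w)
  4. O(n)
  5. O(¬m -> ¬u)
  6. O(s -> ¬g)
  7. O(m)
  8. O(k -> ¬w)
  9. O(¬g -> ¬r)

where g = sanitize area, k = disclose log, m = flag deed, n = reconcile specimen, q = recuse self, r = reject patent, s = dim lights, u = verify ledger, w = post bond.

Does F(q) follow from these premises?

Premise 7 states O(m) outright.
With premise 3, O(m -> w), the K-axiom yields O(w).
Premise 8, O(k -> ¬w), contraposes to O(w -> ¬k); with O(w) we get O(¬k).
Premise 2 is O(¬r -> k); contrapositively O(¬k -> r). Since O(¬k) holds, K gives O(r).
Premise 9 is O(¬g -> ¬r); contrapositively O(r -> g). Since O(r) holds, K gives O(g).
Premise 6 is O(s -> ¬g); contrapositively O(g -> ¬s). Since O(g) holds, K gives O(¬s).
The contrapositive of premise 1 (O(q -> s)) is O(¬s -> ¬q), and O(¬s) is already established, so O(¬q).
Premises 4, 5 do not contribute to this derivation.
So O(¬q) holds, i.e. F(q). The claim follows.

Yes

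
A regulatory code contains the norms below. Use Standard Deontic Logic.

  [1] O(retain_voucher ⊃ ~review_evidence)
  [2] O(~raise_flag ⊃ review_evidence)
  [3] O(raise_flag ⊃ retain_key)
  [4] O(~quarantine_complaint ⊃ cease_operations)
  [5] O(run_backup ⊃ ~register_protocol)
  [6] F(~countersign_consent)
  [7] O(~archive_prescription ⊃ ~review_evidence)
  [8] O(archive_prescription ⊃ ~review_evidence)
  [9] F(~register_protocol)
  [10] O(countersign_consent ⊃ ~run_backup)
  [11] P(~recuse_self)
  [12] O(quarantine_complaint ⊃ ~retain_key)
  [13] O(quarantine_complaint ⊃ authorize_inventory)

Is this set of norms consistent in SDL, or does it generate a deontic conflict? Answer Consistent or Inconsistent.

Consistent

Premise 5 is O(run_backup ⊃ ~register_protocol), but O(run_backup) is not derivable from the premises, so it does not yield O(~register_protocol).
So O(~register_protocol) is not derivable, and the apparent clash with O(register_protocol) does not arise.
A world satisfying every obligation exists (e.g. archive_prescription=false, authorize_inventory=false, cease_operations=true, countersign_consent=true, quarantine_complaint=false, raise_flag=true, recuse_self=false, register_protocol=true, retain_key=true, retain_voucher=false, review_evidence=false, run_backup=false); no atom is both obligatory and forbidden, so the set is consistent.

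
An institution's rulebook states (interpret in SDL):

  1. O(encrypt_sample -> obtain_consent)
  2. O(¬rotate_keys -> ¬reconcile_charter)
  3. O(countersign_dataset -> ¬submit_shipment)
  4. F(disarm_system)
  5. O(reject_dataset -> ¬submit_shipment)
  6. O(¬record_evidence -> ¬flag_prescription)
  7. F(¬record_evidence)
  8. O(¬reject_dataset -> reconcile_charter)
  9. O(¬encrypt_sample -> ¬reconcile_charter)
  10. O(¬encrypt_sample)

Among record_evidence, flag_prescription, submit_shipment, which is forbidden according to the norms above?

submit_shipment

Premise 10 gives O(¬encrypt_sample).
Premise 9 is O(¬encrypt_sample -> ¬reconcile_charter); since O(¬encrypt_sample), deontic closure gives O(¬reconcile_charter).
The contrapositive of premise 8 (O(¬reject_dataset -> reconcile_charter)) is O(¬reconcile_charter -> reject_dataset), and O(¬reconcile_charter) is already established, so O(reject_dataset).
Premise 5 is O(reject_dataset -> ¬submit_shipment); since O(reject_dataset), deontic closure gives O(¬submit_shipment).
So O(¬submit_shipment) holds, i.e. submit_shipment is forbidden. None of the other listed options is forbidden under the premises.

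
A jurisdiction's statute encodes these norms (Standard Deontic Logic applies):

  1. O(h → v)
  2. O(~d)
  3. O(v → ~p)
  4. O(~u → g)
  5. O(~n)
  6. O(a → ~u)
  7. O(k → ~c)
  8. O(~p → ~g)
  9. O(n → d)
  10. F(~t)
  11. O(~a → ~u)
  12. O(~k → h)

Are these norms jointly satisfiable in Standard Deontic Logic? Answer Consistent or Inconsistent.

Consistent

Premise 9 is O(n → d), but O(n) is not derivable from the premises, so it does not yield O(d).
So O(d) is not derivable, and the apparent clash with O(~d) does not arise.
A world satisfying every obligation exists (e.g. a=false, c=false, d=false, g=true, h=false, k=true, n=false, p=true, t=true, u=false, v=false); no atom is both obligatory and forbidden, so the set is consistent.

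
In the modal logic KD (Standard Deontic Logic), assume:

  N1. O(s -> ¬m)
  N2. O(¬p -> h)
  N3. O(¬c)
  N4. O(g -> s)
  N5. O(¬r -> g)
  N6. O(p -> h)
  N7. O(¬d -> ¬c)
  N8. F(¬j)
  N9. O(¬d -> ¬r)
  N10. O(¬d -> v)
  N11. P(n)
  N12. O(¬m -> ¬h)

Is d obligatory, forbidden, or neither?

Obligatory

Premises 2 and 6 are O(¬p -> h) and O(p -> h); every ideal world satisfies ¬p or p, so in either case h holds — hence O(h).
Premise 12 is O(¬m -> ¬h); contrapositively O(h -> m). Since O(h) holds, K gives O(m).
The contrapositive of premise 1 (O(s -> ¬m)) is O(m -> ¬s), and O(m) is already established, so O(¬s).
Premise 4 is O(g -> s); contrapositively O(¬s -> ¬g). Since O(¬s) holds, K gives O(¬g).
Premise 5, O(¬r -> g), contraposes to O(¬g -> r); with O(¬g) we get O(r).
The contrapositive of premise 9 (O(¬d -> ¬r)) is O(r -> d), and O(r) is already established, so O(d).
Premises 3, 7, 8, 10, 11 do not contribute to this derivation.
Hence d is obligatory.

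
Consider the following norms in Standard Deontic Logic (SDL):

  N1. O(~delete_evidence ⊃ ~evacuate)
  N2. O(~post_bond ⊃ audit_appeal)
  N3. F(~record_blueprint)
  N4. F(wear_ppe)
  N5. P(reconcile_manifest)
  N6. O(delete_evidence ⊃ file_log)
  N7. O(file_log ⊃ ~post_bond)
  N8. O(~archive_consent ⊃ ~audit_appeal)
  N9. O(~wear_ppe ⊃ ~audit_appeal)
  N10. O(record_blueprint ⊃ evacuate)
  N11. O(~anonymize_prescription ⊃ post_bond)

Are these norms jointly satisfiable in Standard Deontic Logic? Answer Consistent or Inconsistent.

Premise 4 is F(wear_ppe), i.e. O(~wear_ppe).
Premise 9 is O(~wear_ppe ⊃ ~audit_appeal); since O(~wear_ppe), deontic closure gives O(~audit_appeal).
Premise 2, O(~post_bond ⊃ audit_appeal), contraposes to O(~audit_appeal ⊃ post_bond); with O(~audit_appeal) we get O(post_bond).
Premise 7, O(file_log ⊃ ~post_bond), contraposes to O(post_bond ⊃ ~file_log); with O(post_bond) we get O(~file_log).
The contrapositive of premise 6 (O(delete_evidence ⊃ file_log)) is O(~file_log ⊃ ~delete_evidence), and O(~file_log) is already established, so O(~delete_evidence).
Premise 1 is O(~delete_evidence ⊃ ~evacuate); since O(~delete_evidence), deontic closure gives O(~evacuate).
Premise 10, O(record_blueprint ⊃ evacuate), contraposes to O(~evacuate ⊃ ~record_blueprint); with O(~evacuate) we get O(~record_blueprint).
Yet premise 3 is F(~record_blueprint), i.e. O(record_blueprint).
We now have both O(~record_blueprint) and O(record_blueprint) — record_blueprint is simultaneously obligatory and forbidden, violating the D-axiom.

Inconsistent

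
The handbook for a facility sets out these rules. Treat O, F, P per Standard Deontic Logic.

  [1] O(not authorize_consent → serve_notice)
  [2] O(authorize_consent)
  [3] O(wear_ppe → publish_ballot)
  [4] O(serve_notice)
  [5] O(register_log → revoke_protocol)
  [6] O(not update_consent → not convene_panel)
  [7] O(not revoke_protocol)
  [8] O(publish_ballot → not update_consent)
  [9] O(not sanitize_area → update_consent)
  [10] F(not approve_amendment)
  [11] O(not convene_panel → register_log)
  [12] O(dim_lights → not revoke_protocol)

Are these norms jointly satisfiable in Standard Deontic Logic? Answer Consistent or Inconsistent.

Consistent

Premise 1 is O(not authorize_consent → serve_notice); even if O(serve_notice) held, inferring O(not authorize_consent) would be affirming the consequent — invalid.
So O(not authorize_consent) is not derivable, and the apparent clash with O(authorize_consent) does not arise.
A world satisfying every obligation exists (e.g. approve_amendment=true, authorize_consent=true, convene_panel=true, dim_lights=false, publish_ballot=false, register_log=false, revoke_protocol=false, sanitize_area=false, serve_notice=true, update_consent=true, wear_ppe=false); no atom is both obligatory and forbidden, so the set is consistent.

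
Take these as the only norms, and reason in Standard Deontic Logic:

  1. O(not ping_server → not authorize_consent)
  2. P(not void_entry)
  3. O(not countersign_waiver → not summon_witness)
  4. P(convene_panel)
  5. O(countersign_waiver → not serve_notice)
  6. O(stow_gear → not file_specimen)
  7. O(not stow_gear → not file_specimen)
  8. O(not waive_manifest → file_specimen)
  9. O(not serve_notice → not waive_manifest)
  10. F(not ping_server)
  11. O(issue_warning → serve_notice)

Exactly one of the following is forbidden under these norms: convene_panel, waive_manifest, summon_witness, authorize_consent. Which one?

Premises 6 and 7 cover both cases: O(stow_gear → not file_specimen) and O(not stow_gear → not file_specimen). Since stow_gear ∨ not stow_gear is a tautology, O(not file_specimen) follows.
Premise 8 is O(not waive_manifest → file_specimen); contrapositively O(not file_specimen → waive_manifest). Since O(not file_specimen) holds, K gives O(waive_manifest).
The contrapositive of premise 9 (O(not serve_notice → not waive_manifest)) is O(waive_manifest → serve_notice), and O(waive_manifest) is already established, so O(serve_notice).
The contrapositive of premise 5 (O(countersign_waiver → not serve_notice)) is O(serve_notice → not countersign_waiver), and O(serve_notice) is already established, so O(not countersign_waiver).
Applying K to premise 3 (O(not countersign_waiver → not summon_witness)) and O(not countersign_waiver) yields O(not summon_witness).
So O(not summon_witness) holds, i.e. summon_witness is forbidden. None of the other listed options is forbidden under the premises.

summon_witness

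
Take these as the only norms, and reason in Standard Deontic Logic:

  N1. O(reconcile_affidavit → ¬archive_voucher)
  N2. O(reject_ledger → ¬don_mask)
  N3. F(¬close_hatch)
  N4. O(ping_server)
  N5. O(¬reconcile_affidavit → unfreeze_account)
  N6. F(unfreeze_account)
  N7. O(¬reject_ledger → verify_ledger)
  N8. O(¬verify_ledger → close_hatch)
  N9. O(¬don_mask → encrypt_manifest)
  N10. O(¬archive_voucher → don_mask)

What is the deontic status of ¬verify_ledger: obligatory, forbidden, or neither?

F(unfreeze_account) at premise 6 means O(¬unfreeze_account).
The contrapositive of premise 5 (O(¬reconcile_affidavit → unfreeze_account)) is O(¬unfreeze_account → reconcile_affidavit), and O(¬unfreeze_account) is already established, so O(reconcile_affidavit).
From O(reconcile_affidavit) and premise 1, O(reconcile_affidavit → ¬archive_voucher), we obtain O(¬archive_voucher).
Applying K to premise 10 (O(¬archive_voucher → don_mask)) and O(¬archive_voucher) yields O(don_mask).
The contrapositive of premise 2 (O(reject_ledger → ¬don_mask)) is O(don_mask → ¬reject_ledger), and O(don_mask) is already established, so O(¬reject_ledger).
With premise 7, O(¬reject_ledger → verify_ledger), the K-axiom yields O(verify_ledger).
Premises 3, 4, 8, 9 do not contribute to this derivation.
Thus O(verify_ledger), which is F(¬verify_ledger): ¬verify_ledger is forbidden.

Forbidden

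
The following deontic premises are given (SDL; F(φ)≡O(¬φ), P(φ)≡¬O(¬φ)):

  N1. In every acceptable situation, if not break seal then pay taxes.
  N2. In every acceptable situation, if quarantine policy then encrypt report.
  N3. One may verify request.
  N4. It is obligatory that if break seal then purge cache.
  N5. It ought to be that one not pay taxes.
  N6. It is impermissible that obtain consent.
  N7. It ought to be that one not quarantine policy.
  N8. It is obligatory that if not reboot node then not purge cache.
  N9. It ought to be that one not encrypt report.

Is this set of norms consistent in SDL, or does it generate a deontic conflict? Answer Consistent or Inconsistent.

Consistent

Premise 2 is O(quarantine_policy → encrypt_report), but O(quarantine_policy) is not derivable from the premises, so it does not yield O(encrypt_report).
So O(encrypt_report) is not derivable, and the apparent clash with O(¬encrypt_report) does not arise.
A world satisfying every obligation exists (e.g. break_seal=true, encrypt_report=false, obtain_consent=false, pay_taxes=false, purge_cache=true, quarantine_policy=false, reboot_node=true, verify_request=false); no atom is both obligatory and forbidden, so the set is consistent.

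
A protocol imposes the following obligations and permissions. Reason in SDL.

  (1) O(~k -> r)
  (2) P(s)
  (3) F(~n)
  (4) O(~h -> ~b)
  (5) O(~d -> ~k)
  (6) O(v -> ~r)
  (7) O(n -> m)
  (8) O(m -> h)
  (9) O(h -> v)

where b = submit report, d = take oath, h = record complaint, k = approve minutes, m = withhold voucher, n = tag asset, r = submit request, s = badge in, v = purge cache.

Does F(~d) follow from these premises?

Yes

Premise 3 is F(~n), i.e. O(n).
Applying K to premise 7 (O(n -> m)) and O(n) yields O(m).
With premise 8, O(m -> h), the K-axiom yields O(h).
From O(h) and premise 9, O(h -> v), we obtain O(v).
Applying K to premise 6 (O(v -> ~r)) and O(v) yields O(~r).
The contrapositive of premise 1 (O(~k -> r)) is O(~r -> k), and O(~r) is already established, so O(k).
Premise 5 is O(~d -> ~k); contrapositively O(k -> d). Since O(k) holds, K gives O(d).
Premises 2, 4 do not contribute to this derivation.
So O(d) holds, i.e. F(~d). The claim follows.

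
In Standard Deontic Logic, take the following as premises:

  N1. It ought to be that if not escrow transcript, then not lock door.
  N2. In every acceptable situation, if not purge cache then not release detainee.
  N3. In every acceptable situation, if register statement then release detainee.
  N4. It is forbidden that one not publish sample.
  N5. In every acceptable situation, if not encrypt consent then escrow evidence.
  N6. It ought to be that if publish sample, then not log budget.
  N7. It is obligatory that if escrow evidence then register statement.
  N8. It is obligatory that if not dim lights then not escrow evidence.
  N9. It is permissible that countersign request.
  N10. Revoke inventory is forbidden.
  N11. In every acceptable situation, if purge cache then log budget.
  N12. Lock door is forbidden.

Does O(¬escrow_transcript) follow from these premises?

Premise 1 is O(¬escrow_transcript → ¬lock_door); even if O(¬lock_door) held, inferring O(¬escrow_transcript) would be affirming the consequent — invalid.
No other premise forces O(¬escrow_transcript). An ideal world satisfying every premise can still have ¬escrow_transcript false, so O(¬escrow_transcript) is not derivable.

No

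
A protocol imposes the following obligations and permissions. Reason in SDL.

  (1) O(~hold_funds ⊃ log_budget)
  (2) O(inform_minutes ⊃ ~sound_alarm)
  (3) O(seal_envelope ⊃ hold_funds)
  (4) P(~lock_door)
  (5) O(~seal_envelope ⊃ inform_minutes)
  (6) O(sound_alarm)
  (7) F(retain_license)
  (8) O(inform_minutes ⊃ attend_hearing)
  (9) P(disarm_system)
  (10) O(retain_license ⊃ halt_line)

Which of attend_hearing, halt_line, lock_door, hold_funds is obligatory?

Premise 6 states O(sound_alarm) outright.
The contrapositive of premise 2 (O(inform_minutes ⊃ ~sound_alarm)) is O(sound_alarm ⊃ ~inform_minutes), and O(sound_alarm) is already established, so O(~inform_minutes).
Premise 5, O(~seal_envelope ⊃ inform_minutes), contraposes to O(~inform_minutes ⊃ seal_envelope); with O(~inform_minutes) we get O(seal_envelope).
Applying K to premise 3 (O(seal_envelope ⊃ hold_funds)) and O(seal_envelope) yields O(hold_funds).
So O(hold_funds) holds — hold_funds is obligatory. None of the other listed options is made obligatory by any chain of premises.

hold_funds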